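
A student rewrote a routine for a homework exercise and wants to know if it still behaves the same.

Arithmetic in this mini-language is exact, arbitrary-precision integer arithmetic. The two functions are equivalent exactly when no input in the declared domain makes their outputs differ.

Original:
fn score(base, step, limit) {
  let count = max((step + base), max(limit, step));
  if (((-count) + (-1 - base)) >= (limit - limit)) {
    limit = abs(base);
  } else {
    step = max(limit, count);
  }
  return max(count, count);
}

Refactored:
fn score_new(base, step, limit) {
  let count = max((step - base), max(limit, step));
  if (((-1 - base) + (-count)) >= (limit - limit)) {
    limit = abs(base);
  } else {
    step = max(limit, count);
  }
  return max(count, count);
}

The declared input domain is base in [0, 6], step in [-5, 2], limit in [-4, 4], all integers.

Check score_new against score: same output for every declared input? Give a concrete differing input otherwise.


These are not equivalent — on base=1, step=-4, limit=-4 the outputs split (-3 vs -4).
score: count = -3; (((-count) + (-1 - base)) >= (limit - limit)) -> true; limit = 1; return -3
score_new: count = -4; (((-1 - base) + (-count)) >= (limit - limit)) -> true; limit = 1; return -4
verdict: not equivalent; witness: base=1, step=-4, limit=-4


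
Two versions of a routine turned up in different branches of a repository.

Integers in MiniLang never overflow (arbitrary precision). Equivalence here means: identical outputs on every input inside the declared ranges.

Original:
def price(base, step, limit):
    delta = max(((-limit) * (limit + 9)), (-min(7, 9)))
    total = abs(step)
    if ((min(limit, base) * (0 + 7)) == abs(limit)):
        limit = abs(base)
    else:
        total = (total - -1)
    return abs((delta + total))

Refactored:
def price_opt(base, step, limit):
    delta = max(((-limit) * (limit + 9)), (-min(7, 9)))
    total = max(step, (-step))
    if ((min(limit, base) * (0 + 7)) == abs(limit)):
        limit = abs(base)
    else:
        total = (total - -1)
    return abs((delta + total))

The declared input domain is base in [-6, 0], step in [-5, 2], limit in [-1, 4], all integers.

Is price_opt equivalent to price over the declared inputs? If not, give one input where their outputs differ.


Equivalent — the differences include min/max/abs usage differs, yet no declared input distinguishes the two.
One worked example (base=0, step=-2, limit=-1) — price: delta becomes 8; next total becomes 2; next ((min(limit, base) * (0 + 7)) == abs(limit)) evaluates to false; next total becomes 3; next final value 11; price_opt: delta becomes 8; next total becomes 2; next ((min(limit, base) * (0 + 7)) == abs(limit)) evaluates to false; next total becomes 3; next final value 11; agreement on 11.
Every one of the 336 inputs gives matching results.
verdict: equivalent


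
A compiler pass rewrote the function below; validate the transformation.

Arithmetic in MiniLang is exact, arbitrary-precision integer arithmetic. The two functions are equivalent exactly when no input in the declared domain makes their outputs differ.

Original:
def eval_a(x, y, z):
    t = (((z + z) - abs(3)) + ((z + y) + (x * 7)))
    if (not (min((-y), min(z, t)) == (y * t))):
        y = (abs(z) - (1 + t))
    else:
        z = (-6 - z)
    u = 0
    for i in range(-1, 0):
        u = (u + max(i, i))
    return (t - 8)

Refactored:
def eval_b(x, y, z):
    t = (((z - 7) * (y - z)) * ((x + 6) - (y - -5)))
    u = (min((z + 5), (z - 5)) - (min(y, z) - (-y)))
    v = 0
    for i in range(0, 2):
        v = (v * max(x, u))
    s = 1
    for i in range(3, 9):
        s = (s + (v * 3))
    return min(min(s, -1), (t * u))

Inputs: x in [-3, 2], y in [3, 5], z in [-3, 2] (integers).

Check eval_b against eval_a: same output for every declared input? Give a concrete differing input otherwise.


Run the pair on x=-3, y=3, z=-3.
eval_a: t=-30, then (not (min((-y), min(z, t)) == (y * t))) is true, then y=32, then u=0, then (i=-1), then u=-1, then returns -38
eval_b: t=300, then u=-8, then v=0, then (i=0), then v=0, then (i=1), then v=0, then s=1, then (i=3), then s=1, then (i=4), then s=1, then (i=5), then s=1, then (i=6), then s=1, then (i=7), then s=1, then (i=8), then s=1, then returns -2400
-38 and -2400 differ, so these are not the same function on this domain.
verdict: not equivalent; witness: x=-3, y=3, z=-3


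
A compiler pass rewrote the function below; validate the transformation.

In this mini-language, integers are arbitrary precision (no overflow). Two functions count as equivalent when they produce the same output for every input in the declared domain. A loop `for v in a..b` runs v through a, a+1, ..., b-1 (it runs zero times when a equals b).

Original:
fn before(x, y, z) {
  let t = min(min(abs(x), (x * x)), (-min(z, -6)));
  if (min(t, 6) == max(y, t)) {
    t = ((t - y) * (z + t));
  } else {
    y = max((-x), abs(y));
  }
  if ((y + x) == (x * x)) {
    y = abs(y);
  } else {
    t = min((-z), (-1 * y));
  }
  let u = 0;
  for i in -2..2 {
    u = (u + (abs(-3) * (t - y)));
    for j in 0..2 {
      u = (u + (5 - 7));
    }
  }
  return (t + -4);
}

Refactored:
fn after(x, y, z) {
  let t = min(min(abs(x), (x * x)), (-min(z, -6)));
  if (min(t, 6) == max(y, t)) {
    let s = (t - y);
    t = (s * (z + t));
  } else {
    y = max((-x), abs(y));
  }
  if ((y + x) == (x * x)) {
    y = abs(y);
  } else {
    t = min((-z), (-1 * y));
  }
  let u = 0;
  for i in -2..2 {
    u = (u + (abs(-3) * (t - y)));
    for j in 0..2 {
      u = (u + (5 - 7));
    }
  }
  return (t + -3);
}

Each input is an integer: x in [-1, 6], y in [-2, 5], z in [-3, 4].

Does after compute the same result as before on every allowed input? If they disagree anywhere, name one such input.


There is a counterexample at x=-1, y=-2, z=-3: -2 on one side, -1 on the other.
before: t becomes 1; next (min(t, 6) == max(y, t)) evaluates to true; next t becomes -6; next ((y + x) == (x * x)) evaluates to false; next t becomes 2; next u becomes 0; next at i=-2:; next u becomes 12; next at j=0:; next u becomes 10; next at j=1:; next u becomes 8; next at i=-1:; next u becomes 20; next at j=0:; next u becomes 18; next at j=1:; next u becomes 16; next at i=0:; next u becomes 28; next at j=0:; next u becomes 26; next at j=1:; next u becomes 24; next at i=1:; next u becomes 36; next at j=0:; next u becomes 34; next at j=1:; next u becomes 32; next final value -2
after: t becomes 1; next (min(t, 6) == max(y, t)) evaluates to true; next s becomes 3; next t becomes -6; next ((y + x) == (x * x)) evaluates to false; next t becomes 2; next u becomes 0; next at i=-2:; next u becomes 12; next at j=0:; next u becomes 10; next at j=1:; next u becomes 8; next at i=-1:; next u becomes 20; next at j=0:; next u becomes 18; next at j=1:; next u becomes 16; next at i=0:; next u becomes 28; next at j=0:; next u becomes 26; next at j=1:; next u becomes 24; next at i=1:; next u becomes 36; next at j=0:; next u becomes 34; next at j=1:; next u becomes 32; next final value -1
verdict: not equivalent; witness: x=-1, y=-2, z=-3


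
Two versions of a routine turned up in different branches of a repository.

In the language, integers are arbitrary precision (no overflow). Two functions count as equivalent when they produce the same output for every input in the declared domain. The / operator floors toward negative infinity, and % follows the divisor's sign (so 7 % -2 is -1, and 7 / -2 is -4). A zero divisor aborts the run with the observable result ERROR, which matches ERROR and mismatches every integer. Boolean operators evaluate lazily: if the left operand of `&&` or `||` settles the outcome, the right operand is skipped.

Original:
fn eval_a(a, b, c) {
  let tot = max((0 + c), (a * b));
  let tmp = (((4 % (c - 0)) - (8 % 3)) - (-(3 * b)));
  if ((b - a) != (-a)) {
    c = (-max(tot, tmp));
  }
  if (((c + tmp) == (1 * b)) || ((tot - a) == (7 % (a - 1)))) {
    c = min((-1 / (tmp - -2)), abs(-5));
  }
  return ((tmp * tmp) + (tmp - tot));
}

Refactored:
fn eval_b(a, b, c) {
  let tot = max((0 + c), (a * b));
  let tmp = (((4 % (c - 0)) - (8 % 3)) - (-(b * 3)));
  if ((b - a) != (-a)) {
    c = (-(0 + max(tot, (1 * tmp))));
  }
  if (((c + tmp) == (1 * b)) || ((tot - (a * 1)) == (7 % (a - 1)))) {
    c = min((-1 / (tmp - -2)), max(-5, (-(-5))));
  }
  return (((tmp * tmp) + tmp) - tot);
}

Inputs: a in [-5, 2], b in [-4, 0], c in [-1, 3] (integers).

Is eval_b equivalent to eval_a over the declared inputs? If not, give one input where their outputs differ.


Side by side, the visible changes include: arithmetic usage differs, and min/max/abs usage differs, and constant usage differs.
As a probe, take a=-2, b=-4, c=1: eval_a runs tot=8, then tmp=-14, then ((b - a) != (-a)) is true, then c=-8, then (((c + tmp) == (1 * b)) || ((tot - a) == (7 % (a - 1)))) is false, then returns 174; eval_b runs tot=8, then tmp=-14, then ((b - a) != (-a)) is true, then c=-8, then (((c + tmp) == (1 * b)) || ((tot - (a * 1)) == (7 % (a - 1)))) is false, then returns 174; both end at 174.
Every one of the 200 inputs gives matching results.
verdict: equivalent


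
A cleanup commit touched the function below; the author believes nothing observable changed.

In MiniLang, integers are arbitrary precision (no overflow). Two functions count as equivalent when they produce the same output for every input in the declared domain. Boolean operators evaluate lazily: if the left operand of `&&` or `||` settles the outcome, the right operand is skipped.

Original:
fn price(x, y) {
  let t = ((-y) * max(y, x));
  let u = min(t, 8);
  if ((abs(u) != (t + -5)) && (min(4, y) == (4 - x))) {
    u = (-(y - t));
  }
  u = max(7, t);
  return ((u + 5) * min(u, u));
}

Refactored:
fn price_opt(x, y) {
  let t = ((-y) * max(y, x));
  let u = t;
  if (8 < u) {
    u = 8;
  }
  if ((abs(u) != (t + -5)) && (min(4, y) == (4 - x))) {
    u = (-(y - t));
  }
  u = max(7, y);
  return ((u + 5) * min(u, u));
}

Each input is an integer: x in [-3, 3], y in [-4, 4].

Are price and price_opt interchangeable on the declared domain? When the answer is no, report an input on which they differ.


Consider the input x=2, y=-4.
price: t becomes 8; next u becomes 8; next ((abs(u) != (t + -5)) && (min(4, y) == (4 - x))) evaluates to false; next u becomes 8; next final value 104
price_opt: t becomes 8; next u becomes 8; next (8 < u) evaluates to false; next ((abs(u) != (t + -5)) && (min(4, y) == (4 - x))) evaluates to false; next u becomes 7; next final value 84
104 vs 84 — the two versions disagree here.
verdict: not equivalent; witness: x=2, y=-4


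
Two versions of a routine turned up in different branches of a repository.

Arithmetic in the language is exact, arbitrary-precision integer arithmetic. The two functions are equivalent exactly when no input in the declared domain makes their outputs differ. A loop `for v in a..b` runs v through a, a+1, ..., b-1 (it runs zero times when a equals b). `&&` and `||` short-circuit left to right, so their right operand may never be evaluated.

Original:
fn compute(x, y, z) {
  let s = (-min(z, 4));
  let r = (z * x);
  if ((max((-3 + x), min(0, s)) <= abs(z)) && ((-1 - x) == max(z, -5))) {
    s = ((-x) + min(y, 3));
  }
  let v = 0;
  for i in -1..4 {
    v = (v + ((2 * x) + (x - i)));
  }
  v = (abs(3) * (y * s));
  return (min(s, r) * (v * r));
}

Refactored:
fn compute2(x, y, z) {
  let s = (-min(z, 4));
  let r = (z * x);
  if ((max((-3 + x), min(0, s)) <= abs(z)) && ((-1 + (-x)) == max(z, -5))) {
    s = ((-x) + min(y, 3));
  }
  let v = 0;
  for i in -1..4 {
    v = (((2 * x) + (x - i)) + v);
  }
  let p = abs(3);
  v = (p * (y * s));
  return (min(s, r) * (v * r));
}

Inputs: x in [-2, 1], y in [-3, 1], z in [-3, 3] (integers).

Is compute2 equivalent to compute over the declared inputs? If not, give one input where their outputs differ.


Differences: statement counts differ, local variable names differ, arithmetic usage differs — yet all 140 inputs agree.
verdict: equivalent


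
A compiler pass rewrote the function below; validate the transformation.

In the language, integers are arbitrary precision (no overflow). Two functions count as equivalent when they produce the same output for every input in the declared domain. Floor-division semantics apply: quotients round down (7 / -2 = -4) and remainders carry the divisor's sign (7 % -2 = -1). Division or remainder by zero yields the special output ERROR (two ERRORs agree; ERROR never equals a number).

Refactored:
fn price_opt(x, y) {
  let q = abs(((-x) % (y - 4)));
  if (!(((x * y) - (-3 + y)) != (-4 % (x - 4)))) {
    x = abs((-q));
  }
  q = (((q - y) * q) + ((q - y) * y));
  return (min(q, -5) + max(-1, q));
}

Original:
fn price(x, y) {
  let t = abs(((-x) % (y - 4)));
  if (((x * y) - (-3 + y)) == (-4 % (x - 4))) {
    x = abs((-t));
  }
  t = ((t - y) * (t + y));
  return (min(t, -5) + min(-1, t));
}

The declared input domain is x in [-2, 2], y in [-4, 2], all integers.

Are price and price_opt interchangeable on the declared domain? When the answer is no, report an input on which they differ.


There is a counterexample at x=-2, y=-4: -6 on one side, 15 on the other.
price: t becomes 6; next (((x * y) - (-3 + y)) == (-4 % (x - 4))) evaluates to false; next t becomes 20; next final value -6
price_opt: q becomes 6; next (!(((x * y) - (-3 + y)) != (-4 % (x - 4)))) evaluates to false; next q becomes 20; next final value 15
verdict: not equivalent; witness: x=-2, y=-4


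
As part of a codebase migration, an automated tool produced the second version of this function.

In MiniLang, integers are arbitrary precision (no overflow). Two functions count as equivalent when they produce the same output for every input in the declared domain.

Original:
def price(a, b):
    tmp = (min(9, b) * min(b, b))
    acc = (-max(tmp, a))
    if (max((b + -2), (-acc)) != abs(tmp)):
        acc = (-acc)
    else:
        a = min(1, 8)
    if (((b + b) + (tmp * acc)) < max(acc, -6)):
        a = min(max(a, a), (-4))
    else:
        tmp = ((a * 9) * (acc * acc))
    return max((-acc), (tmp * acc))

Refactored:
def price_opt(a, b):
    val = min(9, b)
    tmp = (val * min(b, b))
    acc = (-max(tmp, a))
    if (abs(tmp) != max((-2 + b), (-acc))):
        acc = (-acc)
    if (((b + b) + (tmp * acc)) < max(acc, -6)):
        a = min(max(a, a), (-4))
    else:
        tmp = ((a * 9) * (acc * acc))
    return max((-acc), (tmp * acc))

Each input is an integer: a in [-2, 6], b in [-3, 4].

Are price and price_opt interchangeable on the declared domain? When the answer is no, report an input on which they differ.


At a=-2, b=1: price gives 1, price_opt gives 18.
verdict: not equivalent; witness: a=-2, b=1


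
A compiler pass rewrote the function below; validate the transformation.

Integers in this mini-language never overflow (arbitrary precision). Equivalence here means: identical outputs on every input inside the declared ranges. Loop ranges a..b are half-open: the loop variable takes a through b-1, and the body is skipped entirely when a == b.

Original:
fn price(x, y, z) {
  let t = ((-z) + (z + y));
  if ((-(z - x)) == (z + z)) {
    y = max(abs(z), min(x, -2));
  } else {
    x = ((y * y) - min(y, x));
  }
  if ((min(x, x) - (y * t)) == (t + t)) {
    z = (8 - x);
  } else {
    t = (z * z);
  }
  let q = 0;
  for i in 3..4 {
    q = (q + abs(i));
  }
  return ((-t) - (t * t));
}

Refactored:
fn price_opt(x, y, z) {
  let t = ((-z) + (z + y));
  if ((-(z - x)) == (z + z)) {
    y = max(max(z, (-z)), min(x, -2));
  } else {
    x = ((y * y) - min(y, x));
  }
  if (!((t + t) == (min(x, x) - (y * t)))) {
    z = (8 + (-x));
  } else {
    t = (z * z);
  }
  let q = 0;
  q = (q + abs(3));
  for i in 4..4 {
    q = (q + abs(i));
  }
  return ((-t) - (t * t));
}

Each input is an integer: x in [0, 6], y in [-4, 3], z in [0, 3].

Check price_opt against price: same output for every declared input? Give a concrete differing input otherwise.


Consider the input x=0, y=-4, z=0.
price: t = -4; ((-(z - x)) == (z + z)) -> true; y = 0; ((min(x, x) - (y * t)) == (t + t)) -> false; t = 0; q = 0; [i=3]; q = 3; return 0
price_opt: t = -4; ((-(z - x)) == (z + z)) -> true; y = 0; (!((t + t) == (min(x, x) - (y * t)))) -> true; z = 8; q = 0; q = 3; the i loop: no iterations; return -12
0 against -12: the behavior changed.
verdict: not equivalent; witness: x=0, y=-4, z=0


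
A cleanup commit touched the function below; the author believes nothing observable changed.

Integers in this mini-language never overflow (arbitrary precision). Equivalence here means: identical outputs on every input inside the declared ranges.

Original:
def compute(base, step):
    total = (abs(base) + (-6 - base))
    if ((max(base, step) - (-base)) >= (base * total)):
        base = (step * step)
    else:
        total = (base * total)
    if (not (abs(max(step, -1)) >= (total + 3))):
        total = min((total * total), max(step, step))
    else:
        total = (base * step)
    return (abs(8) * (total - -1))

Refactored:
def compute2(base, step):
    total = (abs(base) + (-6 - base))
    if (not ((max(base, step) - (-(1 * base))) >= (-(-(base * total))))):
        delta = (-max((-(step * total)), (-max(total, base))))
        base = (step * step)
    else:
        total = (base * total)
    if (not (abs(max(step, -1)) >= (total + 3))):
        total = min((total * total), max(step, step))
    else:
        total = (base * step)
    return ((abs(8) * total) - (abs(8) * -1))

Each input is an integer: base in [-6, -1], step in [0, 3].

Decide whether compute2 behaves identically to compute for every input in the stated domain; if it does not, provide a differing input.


Try base=-6, step=1.
compute: total := 6 | ((max(base, step) - (-base)) >= (base * total)): true | base := 1 | (not (abs(max(step, -1)) >= (total + 3))): true | total := 1 | result 16
compute2: total := 6 | (not ((max(base, step) - (-(1 * base))) >= (-(-(base * total))))): false | total := -36 | (not (abs(max(step, -1)) >= (total + 3))): false | total := -6 | result -40
16 against -40: the behavior changed.
verdict: not equivalent; witness: base=-6, step=1


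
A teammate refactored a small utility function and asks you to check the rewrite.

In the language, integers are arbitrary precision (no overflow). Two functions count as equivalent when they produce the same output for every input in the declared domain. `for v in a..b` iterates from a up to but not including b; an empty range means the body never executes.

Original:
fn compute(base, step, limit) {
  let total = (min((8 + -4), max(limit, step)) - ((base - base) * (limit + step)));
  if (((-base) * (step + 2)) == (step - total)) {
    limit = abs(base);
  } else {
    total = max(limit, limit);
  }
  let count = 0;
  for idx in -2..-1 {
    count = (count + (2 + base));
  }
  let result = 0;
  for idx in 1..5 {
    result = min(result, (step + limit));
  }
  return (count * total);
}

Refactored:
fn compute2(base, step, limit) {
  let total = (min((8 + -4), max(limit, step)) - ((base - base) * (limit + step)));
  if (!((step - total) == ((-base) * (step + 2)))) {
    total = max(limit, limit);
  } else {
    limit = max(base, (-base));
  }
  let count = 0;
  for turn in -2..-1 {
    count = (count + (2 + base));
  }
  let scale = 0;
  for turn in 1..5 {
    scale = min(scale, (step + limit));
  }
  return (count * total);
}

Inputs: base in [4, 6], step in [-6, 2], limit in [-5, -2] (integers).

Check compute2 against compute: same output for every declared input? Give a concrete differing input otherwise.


Comparing the listings, the differences include: boolean connective usage differs, min/max/abs usage differs, local variable names differ.
As a probe, take base=5, step=-5, limit=-3: compute runs total = -3; (((-base) * (step + 2)) == (step - total)) -> false; total = -3; count = 0; [idx=-2]; count = 7; result = 0; [idx=1]; result = -8; [idx=2]; result = -8; [idx=3]; result = -8; [idx=4]; result = -8; return -21; compute2 runs total = -3; (!((step - total) == ((-base) * (step + 2)))) -> true; total = -3; count = 0; [turn=-2]; count = 7; scale = 0; [turn=1]; scale = -8; [turn=2]; scale = -8; [turn=3]; scale = -8; [turn=4]; scale = -8; return -21; both end at -21.
Checked all 108 inputs in the declared domain: the outputs agree on every one.
verdict: equivalent


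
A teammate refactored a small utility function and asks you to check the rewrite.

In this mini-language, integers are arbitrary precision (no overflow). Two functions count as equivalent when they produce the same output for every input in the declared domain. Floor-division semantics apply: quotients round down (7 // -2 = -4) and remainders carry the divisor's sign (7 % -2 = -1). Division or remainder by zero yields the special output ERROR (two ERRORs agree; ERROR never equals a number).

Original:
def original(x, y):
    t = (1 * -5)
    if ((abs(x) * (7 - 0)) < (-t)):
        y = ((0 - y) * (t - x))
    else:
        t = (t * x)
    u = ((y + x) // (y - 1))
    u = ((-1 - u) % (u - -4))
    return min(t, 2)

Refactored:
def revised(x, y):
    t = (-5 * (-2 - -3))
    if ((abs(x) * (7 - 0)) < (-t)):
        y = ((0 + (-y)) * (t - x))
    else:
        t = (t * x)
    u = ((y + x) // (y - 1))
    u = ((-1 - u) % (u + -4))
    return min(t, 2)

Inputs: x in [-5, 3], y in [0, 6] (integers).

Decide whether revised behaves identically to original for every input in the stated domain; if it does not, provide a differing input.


Not equivalent: x=-4, y=0 separates them (2 vs ERROR).
original: t = -5; ((abs(x) * (7 - 0)) < (-t)) -> false; t = 20; u = 4; u = 3; return 2
revised: t = -5; ((abs(x) * (7 - 0)) < (-t)) -> false; t = 20; u = 4; division by zero -> ERROR
verdict: not equivalent; witness: x=-4, y=0


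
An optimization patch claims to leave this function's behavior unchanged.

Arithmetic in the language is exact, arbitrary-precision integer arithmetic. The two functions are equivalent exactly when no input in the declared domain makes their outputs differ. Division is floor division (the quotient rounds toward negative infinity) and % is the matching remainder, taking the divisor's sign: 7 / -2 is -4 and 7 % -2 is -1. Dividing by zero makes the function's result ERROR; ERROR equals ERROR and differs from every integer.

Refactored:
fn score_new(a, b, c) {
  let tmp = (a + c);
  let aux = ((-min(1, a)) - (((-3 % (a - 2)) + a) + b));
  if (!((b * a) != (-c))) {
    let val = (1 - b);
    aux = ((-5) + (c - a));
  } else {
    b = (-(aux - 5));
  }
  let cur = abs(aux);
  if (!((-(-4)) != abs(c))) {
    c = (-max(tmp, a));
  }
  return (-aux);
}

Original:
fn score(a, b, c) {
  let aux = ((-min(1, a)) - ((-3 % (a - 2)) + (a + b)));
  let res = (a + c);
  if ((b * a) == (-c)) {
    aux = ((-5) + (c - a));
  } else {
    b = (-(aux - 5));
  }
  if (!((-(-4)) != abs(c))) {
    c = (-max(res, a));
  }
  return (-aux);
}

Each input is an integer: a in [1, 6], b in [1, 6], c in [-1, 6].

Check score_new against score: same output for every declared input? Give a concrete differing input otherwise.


This is a faithful refactor — constant usage differs; also local variable names differ; also boolean connective usage differs; also comparison usage differs; also statement counts differ; also min/max/abs usage differs; also arithmetic usage differs, but the computed results match everywhere.
One worked example (a=2, b=2, c=0) — score: divide-by-zero, output ERROR; score_new: tmp := 2 | divide-by-zero, output ERROR; agreement on ERROR.
An exhaustive pass over the 288 declared inputs shows identical outputs.
verdict: equivalent


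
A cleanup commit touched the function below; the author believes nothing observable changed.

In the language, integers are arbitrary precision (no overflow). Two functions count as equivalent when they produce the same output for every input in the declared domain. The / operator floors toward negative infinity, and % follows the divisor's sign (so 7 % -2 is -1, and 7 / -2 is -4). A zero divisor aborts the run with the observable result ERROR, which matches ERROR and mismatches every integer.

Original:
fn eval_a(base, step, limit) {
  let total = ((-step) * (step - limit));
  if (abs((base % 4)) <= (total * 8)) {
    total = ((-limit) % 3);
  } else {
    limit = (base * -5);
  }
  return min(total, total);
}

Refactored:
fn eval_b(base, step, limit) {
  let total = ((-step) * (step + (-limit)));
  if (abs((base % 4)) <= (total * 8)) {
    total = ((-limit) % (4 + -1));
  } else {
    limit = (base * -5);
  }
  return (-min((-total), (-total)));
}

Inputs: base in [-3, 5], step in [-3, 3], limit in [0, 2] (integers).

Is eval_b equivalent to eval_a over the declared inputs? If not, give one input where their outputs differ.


Whatever the rewrite altered, no input in the stated domain can expose a difference; all 189 inputs agree.
verdict: equivalent


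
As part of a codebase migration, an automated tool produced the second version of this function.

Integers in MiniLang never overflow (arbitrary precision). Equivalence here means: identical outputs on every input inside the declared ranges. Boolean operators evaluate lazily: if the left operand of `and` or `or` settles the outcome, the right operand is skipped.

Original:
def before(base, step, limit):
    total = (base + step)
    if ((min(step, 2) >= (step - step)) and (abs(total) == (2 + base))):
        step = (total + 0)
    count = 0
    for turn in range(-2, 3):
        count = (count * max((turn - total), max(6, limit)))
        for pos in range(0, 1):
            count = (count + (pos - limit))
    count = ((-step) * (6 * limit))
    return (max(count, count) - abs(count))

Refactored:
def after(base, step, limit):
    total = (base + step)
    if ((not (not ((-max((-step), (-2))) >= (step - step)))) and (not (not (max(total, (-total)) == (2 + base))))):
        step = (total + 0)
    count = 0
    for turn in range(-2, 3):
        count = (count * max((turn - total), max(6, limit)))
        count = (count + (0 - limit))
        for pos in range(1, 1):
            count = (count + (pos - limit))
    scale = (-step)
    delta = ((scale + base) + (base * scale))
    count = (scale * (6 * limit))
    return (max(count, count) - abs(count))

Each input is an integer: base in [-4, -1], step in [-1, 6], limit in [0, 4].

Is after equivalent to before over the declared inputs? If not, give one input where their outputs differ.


The two versions differ — the changes include constant usage differs; boolean connective usage differs; arithmetic usage differs; loop structure differs; local variable names differ; min/max/abs usage differs; statement counts differ.
Tracing base=-3, step=4, limit=2: before: total=1, then ((min(step, 2) >= (step - step)) and (abs(total) == (2 + base))) is false, then count=0, then (turn=-2), then count=0, then (pos=0), then count=-2, then (turn=-1), then count=-12, then (pos=0), then count=-14, then (turn=0), then count=-84, then (pos=0), then count=-86, then (turn=1), then count=-516, then (pos=0), then count=-518, then (turn=2), then count=-3108, then (pos=0), then count=-3110, then count=-48, then returns -96 | after: total=1, then ((not (not ((-max((-step), (-2))) >= (step - step)))) and (not (not (max(total, (-total)) == (2 + base))))) is false, then count=0, then (turn=-2), then count=0, then count=-2, then the loop over pos runs zero times, then (turn=-1), then count=-12, then count=-14, then the loop over pos runs zero times, then (turn=0), then count=-84, then count=-86, then the loop over pos runs zero times, then (turn=1), then count=-516, then count=-518, then the loop over pos runs zero times, then (turn=2), then count=-3108, then count=-3110, then the loop over pos runs zero times, then scale=-4, then delta=5, then count=-48, then returns -96 — matching result -96.
Sweeping the whole domain (160 inputs) finds no disagreement.
verdict: equivalent


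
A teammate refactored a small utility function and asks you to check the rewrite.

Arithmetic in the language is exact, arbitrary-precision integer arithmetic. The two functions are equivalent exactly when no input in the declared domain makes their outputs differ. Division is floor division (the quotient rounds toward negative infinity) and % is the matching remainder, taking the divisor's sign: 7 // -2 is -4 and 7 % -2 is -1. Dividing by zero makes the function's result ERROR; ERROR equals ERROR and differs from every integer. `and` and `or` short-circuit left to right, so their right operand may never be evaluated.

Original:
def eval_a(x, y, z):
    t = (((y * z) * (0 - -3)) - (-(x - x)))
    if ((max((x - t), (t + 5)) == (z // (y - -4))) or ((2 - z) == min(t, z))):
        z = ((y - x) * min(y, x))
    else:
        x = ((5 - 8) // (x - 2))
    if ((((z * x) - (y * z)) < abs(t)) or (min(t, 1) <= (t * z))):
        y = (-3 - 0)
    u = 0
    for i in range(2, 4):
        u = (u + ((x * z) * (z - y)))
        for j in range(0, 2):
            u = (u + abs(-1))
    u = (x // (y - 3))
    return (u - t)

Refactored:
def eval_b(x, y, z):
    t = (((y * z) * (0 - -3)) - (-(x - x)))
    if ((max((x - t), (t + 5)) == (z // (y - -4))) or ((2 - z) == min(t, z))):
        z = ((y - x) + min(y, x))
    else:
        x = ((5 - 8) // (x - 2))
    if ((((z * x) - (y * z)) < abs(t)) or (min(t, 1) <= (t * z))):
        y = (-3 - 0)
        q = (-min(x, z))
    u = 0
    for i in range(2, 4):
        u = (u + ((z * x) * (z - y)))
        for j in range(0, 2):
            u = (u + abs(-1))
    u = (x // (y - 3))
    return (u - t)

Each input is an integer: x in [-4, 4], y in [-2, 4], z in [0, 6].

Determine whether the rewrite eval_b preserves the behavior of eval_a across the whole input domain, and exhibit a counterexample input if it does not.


Take x=-4, y=1, z=1.
eval_a: t becomes 3; next ((max((x - t), (t + 5)) == (z // (y - -4))) or ((2 - z) == min(t, z))) evaluates to true; next z becomes -20; next ((((z * x) - (y * z)) < abs(t)) or (min(t, 1) <= (t * z))) evaluates to false; next u becomes 0; next at i=2:; next u becomes -1680; next at j=0:; next u becomes -1679; next at j=1:; next u becomes -1678; next at i=3:; next u becomes -3358; next at j=0:; next u becomes -3357; next at j=1:; next u becomes -3356; next u becomes 2; next final value -1
eval_b: t becomes 3; next ((max((x - t), (t + 5)) == (z // (y - -4))) or ((2 - z) == min(t, z))) evaluates to true; next z becomes 1; next ((((z * x) - (y * z)) < abs(t)) or (min(t, 1) <= (t * z))) evaluates to true; next y becomes -3; next q becomes 4; next u becomes 0; next at i=2:; next u becomes -16; next at j=0:; next u becomes -15; next at j=1:; next u becomes -14; next at i=3:; next u becomes -30; next at j=0:; next u becomes -29; next at j=1:; next u becomes -28; next u becomes 0; next final value -3
-1 against -3: the behavior changed.
verdict: not equivalent; witness: x=-4, y=1, z=1


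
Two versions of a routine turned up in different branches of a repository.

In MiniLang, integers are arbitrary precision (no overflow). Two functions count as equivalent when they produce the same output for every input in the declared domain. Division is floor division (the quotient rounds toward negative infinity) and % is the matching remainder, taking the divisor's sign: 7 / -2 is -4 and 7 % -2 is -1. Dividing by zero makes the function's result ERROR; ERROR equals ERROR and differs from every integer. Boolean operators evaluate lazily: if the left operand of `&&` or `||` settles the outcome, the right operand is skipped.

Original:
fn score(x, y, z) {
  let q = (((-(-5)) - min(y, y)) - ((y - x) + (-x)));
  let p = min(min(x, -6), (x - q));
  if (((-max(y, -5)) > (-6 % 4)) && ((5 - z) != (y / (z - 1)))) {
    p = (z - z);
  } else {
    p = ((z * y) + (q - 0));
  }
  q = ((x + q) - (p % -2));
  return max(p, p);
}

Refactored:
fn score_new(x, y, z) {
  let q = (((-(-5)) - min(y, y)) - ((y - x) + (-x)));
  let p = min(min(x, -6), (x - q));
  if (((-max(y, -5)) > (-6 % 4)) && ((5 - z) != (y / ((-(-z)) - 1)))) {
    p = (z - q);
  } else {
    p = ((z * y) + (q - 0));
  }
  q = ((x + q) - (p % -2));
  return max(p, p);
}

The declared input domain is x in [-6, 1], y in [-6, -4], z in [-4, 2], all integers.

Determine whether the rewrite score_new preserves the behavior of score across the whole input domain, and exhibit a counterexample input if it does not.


Evaluate both at x=-6, y=-6, z=-4.
score: q = 5; p = -11; (((-max(y, -5)) > (-6 % 4)) && ((5 - z) != (y / (z - 1)))) -> true; p = 0; q = -1; return 0
score_new: q = 5; p = -11; (((-max(y, -5)) > (-6 % 4)) && ((5 - z) != (y / ((-(-z)) - 1)))) -> true; p = -9; q = 0; return -9
0 and -9 differ, so these are not the same function on this domain.
verdict: not equivalent; witness: x=-6, y=-6, z=-4


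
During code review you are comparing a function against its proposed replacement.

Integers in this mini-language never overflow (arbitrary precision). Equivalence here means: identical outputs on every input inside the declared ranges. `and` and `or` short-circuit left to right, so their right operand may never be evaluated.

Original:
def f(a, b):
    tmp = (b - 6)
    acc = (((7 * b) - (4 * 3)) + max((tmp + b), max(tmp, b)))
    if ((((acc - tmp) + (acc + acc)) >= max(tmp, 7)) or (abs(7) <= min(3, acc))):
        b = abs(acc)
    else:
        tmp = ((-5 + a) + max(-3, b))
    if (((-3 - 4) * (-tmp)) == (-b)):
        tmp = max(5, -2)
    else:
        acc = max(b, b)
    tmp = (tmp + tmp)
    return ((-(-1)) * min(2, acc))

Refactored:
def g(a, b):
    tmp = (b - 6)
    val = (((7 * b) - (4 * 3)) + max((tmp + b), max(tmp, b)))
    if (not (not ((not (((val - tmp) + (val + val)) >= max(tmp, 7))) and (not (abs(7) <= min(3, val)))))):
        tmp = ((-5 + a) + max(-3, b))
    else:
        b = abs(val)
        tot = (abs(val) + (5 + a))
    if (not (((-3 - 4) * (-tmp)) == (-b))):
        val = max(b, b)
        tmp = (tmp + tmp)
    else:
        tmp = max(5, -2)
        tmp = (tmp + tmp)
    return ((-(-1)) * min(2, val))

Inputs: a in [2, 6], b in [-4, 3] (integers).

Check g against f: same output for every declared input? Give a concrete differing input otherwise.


Equivalent — the differences include min/max/abs usage differs, plus arithmetic usage differs, plus local variable names differ, plus statement counts differ, plus constant usage differs, plus boolean connective usage differs, yet no declared input distinguishes the two.
Spot check at a=4, b=0 — f: tmp becomes -6; next acc becomes -12; next ((((acc - tmp) + (acc + acc)) >= max(tmp, 7)) or (abs(7) <= min(3, acc))) evaluates to false; next tmp becomes -1; next (((-3 - 4) * (-tmp)) == (-b)) evaluates to false; next acc becomes 0; next tmp becomes -2; next final value 0. g: tmp becomes -6; next val becomes -12; next (not (not ((not (((val - tmp) + (val + val)) >= max(tmp, 7))) and (not (abs(7) <= min(3, val)))))) evaluates to true; next tmp becomes -1; next (not (((-3 - 4) * (-tmp)) == (-b))) evaluates to true; next val becomes 0; next tmp becomes -2; next final value 0. Both give 0.
Sweeping the whole domain (40 inputs) finds no disagreement.
verdict: equivalent


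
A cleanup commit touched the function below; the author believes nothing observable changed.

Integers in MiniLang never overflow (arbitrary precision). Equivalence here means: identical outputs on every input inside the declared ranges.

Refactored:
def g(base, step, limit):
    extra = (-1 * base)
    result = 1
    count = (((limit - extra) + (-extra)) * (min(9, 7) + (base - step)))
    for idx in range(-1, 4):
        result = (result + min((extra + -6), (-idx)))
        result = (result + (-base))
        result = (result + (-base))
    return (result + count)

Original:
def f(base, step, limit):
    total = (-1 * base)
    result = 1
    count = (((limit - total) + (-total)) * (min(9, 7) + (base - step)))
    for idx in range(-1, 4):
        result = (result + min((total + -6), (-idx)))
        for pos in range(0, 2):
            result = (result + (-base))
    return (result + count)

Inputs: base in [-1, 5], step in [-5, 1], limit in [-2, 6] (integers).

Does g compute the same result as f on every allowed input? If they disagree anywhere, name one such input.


The two versions differ — the changes include loop structure differs, local variable names differ, arithmetic usage differs.
One worked example (base=2, step=-3, limit=3) — f: total becomes -2; next result becomes 1; next count becomes 84; next at idx=-1:; next result becomes -7; next at pos=0:; next result becomes -9; next at pos=1:; next result becomes -11; next at idx=0:; next result becomes -19; next at pos=0:; next result becomes -21; next at pos=1:; next result becomes -23; next at idx=1:; next result becomes -31; next at pos=0:; next result becomes -33; next at pos=1:; next result becomes -35; next at idx=2:; next result becomes -43; next at pos=0:; next result becomes -45; next at pos=1:; next result becomes -47; next at idx=3:; next result becomes -55; next at pos=0:; next result becomes -57; next at pos=1:; next result becomes -59; next final value 25; g: extra becomes -2; next result becomes 1; next count becomes 84; next at idx=-1:; next result becomes -7; next result becomes -9; next result becomes -11; next at idx=0:; next result becomes -19; next result becomes -21; next result becomes -23; next at idx=1:; next result becomes -31; next result becomes -33; next result becomes -35; next at idx=2:; next result becomes -43; next result becomes -45; next result becomes -47; next at idx=3:; next result becomes -55; next result becomes -57; next result becomes -59; next final value 25; agreement on 25.
Every one of the 441 inputs gives matching results.
verdict: equivalent


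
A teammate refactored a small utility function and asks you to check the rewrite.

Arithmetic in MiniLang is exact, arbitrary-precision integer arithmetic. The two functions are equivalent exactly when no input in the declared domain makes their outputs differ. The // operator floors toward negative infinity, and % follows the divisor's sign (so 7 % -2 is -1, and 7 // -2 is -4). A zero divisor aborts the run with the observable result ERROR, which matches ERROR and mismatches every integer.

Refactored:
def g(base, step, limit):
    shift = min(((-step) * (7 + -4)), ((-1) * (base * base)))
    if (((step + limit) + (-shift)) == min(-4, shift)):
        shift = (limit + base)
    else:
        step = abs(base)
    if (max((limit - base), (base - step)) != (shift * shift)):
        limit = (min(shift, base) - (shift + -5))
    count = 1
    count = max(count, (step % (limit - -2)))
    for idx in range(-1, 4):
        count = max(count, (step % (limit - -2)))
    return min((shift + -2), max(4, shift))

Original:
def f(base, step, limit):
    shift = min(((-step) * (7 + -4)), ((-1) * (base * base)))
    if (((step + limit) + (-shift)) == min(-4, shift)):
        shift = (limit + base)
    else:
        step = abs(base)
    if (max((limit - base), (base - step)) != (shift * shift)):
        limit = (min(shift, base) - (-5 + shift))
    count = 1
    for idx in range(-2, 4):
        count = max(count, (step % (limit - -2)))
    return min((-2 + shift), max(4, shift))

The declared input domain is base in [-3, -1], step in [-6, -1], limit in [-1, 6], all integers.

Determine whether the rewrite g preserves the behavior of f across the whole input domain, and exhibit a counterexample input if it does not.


Behavior is preserved: although constant usage differs; min/max/abs usage differs; statement counts differ; arithmetic usage differs; loop structure differs, the outputs never diverge.
Tracing base=-3, step=-6, limit=2: f: shift becomes -9; next (((step + limit) + (-shift)) == min(-4, shift)) evaluates to false; next step becomes 3; next (max((limit - base), (base - step)) != (shift * shift)) evaluates to true; next limit becomes 5; next count becomes 1; next at idx=-2:; next count becomes 3; next at idx=-1:; next count becomes 3; next at idx=0:; next count becomes 3; next at idx=1:; next count becomes 3; next at idx=2:; next count becomes 3; next at idx=3:; next count becomes 3; next final value -11 | g: shift becomes -9; next (((step + limit) + (-shift)) == min(-4, shift)) evaluates to false; next step becomes 3; next (max((limit - base), (base - step)) != (shift * shift)) evaluates to true; next limit becomes 5; next count becomes 1; next count becomes 3; next at idx=-1:; next count becomes 3; next at idx=0:; next count becomes 3; next at idx=1:; next count becomes 3; next at idx=2:; next count becomes 3; next at idx=3:; next count becomes 3; next final value -11 — matching result -11.
Every one of the 144 inputs gives matching results.
verdict: equivalent
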